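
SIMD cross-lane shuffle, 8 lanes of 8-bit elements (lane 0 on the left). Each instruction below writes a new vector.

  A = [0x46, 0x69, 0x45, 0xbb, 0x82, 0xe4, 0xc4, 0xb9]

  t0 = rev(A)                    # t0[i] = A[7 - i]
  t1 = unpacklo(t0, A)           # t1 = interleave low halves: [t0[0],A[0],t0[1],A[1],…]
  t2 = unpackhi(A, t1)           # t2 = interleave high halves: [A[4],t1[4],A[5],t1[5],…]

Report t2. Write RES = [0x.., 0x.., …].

→ t0 |b9|c4|e4|82|bb|45|69|46|
→ t1 |b9|46|c4|69|e4|45|82|bb|
→ t2 |82|e4|e4|45|c4|82|b9|bb|

RES = [0x82, 0xe4, 0xe4, 0x45, 0xc4, 0x82, 0xb9, 0xbb]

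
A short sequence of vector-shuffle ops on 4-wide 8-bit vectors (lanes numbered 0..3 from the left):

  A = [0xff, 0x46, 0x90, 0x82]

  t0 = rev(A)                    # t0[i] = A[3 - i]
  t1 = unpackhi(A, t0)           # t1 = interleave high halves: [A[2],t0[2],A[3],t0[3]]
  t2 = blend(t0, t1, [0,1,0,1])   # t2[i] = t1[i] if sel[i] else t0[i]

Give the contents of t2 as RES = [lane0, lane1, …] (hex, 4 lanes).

RES = [0x82, 0x46, 0x46, 0xff]

  t0: 82 90 46 ff
  t1: 90 46 82 ff
  t2: 82 46 46 ff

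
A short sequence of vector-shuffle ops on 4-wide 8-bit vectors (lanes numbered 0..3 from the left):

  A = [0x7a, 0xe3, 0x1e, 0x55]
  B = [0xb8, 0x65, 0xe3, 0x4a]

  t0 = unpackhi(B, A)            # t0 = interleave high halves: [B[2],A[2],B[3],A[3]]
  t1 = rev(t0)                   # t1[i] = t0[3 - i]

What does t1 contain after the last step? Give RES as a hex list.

RES = [ 0x55  0x4a  0x1e  0xe3 ]

→ t0 |e3|1e|4a|55|
→ t1 |55|4a|1e|e3|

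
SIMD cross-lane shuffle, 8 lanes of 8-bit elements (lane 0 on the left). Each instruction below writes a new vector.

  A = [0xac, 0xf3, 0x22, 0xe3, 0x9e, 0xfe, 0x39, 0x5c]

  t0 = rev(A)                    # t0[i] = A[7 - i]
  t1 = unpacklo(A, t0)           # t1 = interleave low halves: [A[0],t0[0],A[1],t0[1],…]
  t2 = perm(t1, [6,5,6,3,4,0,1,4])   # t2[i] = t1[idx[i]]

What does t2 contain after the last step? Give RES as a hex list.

→ t0 |5c|39|fe|9e|e3|22|f3|ac|
→ t1 |ac|5c|f3|39|22|fe|e3|9e|
→ t2 |e3|fe|e3|39|22|ac|5c|22|

RES = [ 0xe3  0xfe  0xe3  0x39  0x22  0xac  0x5c  0x22 ]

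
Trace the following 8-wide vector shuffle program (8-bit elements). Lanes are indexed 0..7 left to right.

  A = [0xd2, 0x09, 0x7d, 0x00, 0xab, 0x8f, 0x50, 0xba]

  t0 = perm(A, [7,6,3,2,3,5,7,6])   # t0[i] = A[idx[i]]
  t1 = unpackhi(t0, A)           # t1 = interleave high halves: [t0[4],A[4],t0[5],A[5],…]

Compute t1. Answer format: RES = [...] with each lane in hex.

RES = [ 0x00  0xab  0x8f  0x8f  0xba  0x50  0x50  0xba ]

  t0: ba 50 00 7d 00 8f ba 50
  t1: 00 ab 8f 8f ba 50 50 ba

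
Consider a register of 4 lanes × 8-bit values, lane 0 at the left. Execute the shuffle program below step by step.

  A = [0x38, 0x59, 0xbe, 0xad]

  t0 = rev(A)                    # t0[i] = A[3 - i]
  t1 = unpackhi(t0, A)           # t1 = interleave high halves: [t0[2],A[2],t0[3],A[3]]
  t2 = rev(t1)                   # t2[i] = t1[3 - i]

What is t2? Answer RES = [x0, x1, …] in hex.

RES = [0xad, 0x38, 0xbe, 0x59]

→ t0 |ad|be|59|38|
→ t1 |59|be|38|ad|
→ t2 |ad|38|be|59|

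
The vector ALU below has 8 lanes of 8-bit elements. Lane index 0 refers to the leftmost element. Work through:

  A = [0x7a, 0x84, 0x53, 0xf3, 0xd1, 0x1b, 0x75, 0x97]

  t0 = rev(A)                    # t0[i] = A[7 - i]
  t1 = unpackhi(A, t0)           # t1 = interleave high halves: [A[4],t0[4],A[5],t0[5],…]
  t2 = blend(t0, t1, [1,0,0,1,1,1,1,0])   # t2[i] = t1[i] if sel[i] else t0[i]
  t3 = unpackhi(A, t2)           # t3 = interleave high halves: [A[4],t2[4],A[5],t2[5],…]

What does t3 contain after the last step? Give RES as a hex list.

→ t0 |97|75|1b|d1|f3|53|84|7a|
→ t1 |d1|f3|1b|53|75|84|97|7a|
→ t2 |d1|75|1b|53|75|84|97|7a|
→ t3 |d1|75|1b|84|75|97|97|7a|

RES = [ 0xd1  0x75  0x1b  0x84  0x75  0x97  0x97  0x7a ]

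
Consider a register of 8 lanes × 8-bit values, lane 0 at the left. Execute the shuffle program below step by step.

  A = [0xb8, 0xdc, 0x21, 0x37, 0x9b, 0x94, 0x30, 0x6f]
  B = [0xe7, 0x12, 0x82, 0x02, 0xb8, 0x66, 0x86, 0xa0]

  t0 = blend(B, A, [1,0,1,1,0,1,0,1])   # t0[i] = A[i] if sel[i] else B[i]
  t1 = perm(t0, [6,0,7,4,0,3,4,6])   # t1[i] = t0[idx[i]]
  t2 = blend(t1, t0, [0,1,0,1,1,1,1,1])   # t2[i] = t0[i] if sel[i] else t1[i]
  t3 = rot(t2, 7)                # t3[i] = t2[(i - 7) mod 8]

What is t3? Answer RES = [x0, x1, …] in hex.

→ t0 |b8|12|21|37|b8|94|86|6f|
→ t1 |86|b8|6f|b8|b8|37|b8|86|
→ t2 |86|12|6f|37|b8|94|86|6f|
→ t3 |12|6f|37|b8|94|86|6f|86|

RES = [0x12, 0x6f, 0x37, 0xb8, 0x94, 0x86, 0x6f, 0x86]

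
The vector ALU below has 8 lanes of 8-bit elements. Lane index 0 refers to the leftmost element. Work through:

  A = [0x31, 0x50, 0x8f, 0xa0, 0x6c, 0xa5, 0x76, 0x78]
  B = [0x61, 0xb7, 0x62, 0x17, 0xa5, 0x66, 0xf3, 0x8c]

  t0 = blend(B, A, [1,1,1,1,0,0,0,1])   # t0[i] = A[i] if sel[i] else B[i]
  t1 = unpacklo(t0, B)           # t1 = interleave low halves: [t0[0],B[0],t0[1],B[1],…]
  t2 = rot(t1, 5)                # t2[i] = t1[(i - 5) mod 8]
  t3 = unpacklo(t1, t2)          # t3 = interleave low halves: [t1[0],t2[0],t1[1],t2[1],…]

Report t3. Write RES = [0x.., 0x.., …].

→ t0 |31|50|8f|a0|a5|66|f3|78|
→ t1 |31|61|50|b7|8f|62|a0|17|
→ t2 |b7|8f|62|a0|17|31|61|50|
→ t3 |31|b7|61|8f|50|62|b7|a0|

RES = [ 0x31  0xb7  0x61  0x8f  0x50  0x62  0xb7  0xa0 ]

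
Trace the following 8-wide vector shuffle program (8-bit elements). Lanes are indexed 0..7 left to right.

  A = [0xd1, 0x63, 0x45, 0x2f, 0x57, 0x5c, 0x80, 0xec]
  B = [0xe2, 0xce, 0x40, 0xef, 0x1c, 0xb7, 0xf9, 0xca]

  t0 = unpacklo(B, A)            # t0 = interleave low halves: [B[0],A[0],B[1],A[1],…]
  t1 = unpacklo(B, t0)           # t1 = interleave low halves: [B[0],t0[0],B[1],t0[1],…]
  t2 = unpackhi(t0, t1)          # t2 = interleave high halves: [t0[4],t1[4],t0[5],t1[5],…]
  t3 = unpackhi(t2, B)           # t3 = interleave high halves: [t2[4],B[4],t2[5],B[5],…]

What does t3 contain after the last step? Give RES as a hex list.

  t0: e2 d1 ce 63 40 45 ef 2f
  t1: e2 e2 ce d1 40 ce ef 63
  t2: 40 40 45 ce ef ef 2f 63
  t3: ef 1c ef b7 2f f9 63 ca

RES = [ 0xef  0x1c  0xef  0xb7  0x2f  0xf9  0x63  0xca ]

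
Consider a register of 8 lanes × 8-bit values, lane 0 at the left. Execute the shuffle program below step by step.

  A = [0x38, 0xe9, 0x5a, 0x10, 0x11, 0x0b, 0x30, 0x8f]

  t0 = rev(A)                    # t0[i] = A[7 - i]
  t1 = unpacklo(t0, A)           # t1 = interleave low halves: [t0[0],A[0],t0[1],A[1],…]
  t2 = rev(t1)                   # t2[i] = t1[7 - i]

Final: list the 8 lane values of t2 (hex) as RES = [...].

RES = [0x10, 0x11, 0x5a, 0x0b, 0xe9, 0x30, 0x38, 0x8f]

→ t0 |8f|30|0b|11|10|5a|e9|38|
→ t1 |8f|38|30|e9|0b|5a|11|10|
→ t2 |10|11|5a|0b|e9|30|38|8f|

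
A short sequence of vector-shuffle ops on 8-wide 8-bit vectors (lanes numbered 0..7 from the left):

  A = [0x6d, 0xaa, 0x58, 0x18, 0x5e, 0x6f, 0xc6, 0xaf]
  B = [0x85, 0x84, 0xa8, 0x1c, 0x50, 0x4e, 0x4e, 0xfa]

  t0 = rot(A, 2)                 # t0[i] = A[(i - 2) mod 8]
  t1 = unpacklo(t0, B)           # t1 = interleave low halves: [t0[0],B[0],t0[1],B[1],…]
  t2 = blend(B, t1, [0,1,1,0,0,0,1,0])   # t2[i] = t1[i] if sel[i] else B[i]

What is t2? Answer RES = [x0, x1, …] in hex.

RES = [ 0x85  0x85  0xaf  0x1c  0x50  0x4e  0xaa  0xfa ]

→ t0 |c6|af|6d|aa|58|18|5e|6f|
→ t1 |c6|85|af|84|6d|a8|aa|1c|
→ t2 |85|85|af|1c|50|4e|aa|fa|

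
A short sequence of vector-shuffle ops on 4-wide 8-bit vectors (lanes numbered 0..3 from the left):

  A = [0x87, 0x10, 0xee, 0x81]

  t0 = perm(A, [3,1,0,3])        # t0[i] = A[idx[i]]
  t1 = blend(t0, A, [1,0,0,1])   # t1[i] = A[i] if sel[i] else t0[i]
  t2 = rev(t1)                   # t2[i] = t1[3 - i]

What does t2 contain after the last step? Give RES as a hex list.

RES = [ 0x81  0x87  0x10  0x87 ]

  t0: 81 10 87 81
  t1: 87 10 87 81
  t2: 81 87 10 87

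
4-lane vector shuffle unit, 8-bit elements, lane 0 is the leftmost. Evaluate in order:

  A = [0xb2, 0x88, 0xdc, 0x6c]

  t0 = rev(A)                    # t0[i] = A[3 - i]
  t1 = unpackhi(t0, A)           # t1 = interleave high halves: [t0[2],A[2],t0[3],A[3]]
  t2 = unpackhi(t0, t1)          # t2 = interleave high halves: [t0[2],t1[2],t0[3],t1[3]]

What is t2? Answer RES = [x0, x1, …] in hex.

RES = [ 0x88  0xb2  0xb2  0x6c ]

  t0: 6c dc 88 b2
  t1: 88 dc b2 6c
  t2: 88 b2 b2 6c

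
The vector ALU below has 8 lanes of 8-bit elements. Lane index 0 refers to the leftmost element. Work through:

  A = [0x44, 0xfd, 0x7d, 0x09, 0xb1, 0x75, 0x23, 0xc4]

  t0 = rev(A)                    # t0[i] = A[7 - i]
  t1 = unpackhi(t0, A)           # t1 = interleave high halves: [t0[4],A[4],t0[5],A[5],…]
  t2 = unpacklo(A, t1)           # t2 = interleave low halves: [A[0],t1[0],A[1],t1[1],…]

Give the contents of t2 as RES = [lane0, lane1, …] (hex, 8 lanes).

  t0: c4 23 75 b1 09 7d fd 44
  t1: 09 b1 7d 75 fd 23 44 c4
  t2: 44 09 fd b1 7d 7d 09 75

RES = [ 0x44  0x09  0xfd  0xb1  0x7d  0x7d  0x09  0x75 ]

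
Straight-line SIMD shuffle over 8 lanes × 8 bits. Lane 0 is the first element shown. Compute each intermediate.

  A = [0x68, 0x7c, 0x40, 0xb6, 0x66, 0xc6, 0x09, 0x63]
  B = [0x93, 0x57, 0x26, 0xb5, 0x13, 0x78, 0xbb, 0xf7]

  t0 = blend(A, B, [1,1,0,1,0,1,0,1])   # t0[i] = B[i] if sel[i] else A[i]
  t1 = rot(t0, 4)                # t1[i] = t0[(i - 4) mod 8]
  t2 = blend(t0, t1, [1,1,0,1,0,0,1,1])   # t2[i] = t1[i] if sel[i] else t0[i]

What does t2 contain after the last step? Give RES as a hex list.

RES = [ 0x66  0x78  0x40  0xf7  0x66  0x78  0x40  0xb5 ]

→ t0 |93|57|40|b5|66|78|09|f7|
→ t1 |66|78|09|f7|93|57|40|b5|
→ t2 |66|78|40|f7|66|78|40|b5|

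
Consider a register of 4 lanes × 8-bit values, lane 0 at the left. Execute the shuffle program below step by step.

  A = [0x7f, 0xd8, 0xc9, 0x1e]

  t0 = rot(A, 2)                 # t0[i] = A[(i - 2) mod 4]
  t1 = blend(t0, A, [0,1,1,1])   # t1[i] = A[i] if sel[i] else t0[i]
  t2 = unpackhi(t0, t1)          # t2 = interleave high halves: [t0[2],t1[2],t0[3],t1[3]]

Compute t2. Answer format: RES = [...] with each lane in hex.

  t0: c9 1e 7f d8
  t1: c9 d8 c9 1e
  t2: 7f c9 d8 1e

RES = [ 0x7f  0xc9  0xd8  0x1e ]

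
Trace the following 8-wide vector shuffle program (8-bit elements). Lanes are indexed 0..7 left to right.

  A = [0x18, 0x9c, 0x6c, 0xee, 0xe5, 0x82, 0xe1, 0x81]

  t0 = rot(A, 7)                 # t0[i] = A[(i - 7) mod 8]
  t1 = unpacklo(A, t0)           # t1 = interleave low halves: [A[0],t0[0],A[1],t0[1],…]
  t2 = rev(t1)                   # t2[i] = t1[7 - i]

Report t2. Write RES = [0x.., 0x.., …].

t0 = [0x9c, 0x6c, 0xee, 0xe5, 0x82, 0xe1, 0x81, 0x18]
t1 = [0x18, 0x9c, 0x9c, 0x6c, 0x6c, 0xee, 0xee, 0xe5]
t2 = [0xe5, 0xee, 0xee, 0x6c, 0x6c, 0x9c, 0x9c, 0x18]

RES = [ 0xe5  0xee  0xee  0x6c  0x6c  0x9c  0x9c  0x18 ]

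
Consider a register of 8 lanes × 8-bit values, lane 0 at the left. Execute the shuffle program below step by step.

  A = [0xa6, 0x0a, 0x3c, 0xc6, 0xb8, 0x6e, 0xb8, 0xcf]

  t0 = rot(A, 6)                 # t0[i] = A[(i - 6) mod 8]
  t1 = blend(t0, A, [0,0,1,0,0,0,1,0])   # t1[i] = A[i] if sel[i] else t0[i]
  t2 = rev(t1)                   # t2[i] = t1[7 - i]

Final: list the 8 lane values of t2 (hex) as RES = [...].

→ t0 |3c|c6|b8|6e|b8|cf|a6|0a|
→ t1 |3c|c6|3c|6e|b8|cf|b8|0a|
→ t2 |0a|b8|cf|b8|6e|3c|c6|3c|

RES = [0x0a, 0xb8, 0xcf, 0xb8, 0x6e, 0x3c, 0xc6, 0x3c]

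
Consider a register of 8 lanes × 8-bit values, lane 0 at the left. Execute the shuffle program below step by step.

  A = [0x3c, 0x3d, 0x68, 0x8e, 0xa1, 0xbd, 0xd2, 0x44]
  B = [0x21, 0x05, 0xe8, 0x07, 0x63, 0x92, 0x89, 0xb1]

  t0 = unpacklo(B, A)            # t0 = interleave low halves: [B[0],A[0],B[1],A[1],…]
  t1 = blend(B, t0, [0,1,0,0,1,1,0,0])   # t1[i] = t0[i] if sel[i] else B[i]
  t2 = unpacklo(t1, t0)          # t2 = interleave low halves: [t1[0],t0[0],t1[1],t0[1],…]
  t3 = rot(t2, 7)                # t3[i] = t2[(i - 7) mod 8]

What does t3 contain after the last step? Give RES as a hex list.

RES = [ 0x21  0x3c  0x3c  0xe8  0x05  0x07  0x3d  0x21 ]

  t0: 21 3c 05 3d e8 68 07 8e
  t1: 21 3c e8 07 e8 68 89 b1
  t2: 21 21 3c 3c e8 05 07 3d
  t3: 21 3c 3c e8 05 07 3d 21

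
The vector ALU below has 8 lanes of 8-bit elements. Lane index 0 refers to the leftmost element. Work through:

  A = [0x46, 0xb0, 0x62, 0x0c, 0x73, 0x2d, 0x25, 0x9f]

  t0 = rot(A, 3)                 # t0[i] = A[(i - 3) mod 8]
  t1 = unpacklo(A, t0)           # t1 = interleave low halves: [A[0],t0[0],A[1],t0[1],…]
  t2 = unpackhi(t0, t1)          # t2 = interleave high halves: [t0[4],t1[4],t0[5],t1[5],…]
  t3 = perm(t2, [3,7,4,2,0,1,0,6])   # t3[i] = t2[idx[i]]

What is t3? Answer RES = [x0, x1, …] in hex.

t0 = [0x2d, 0x25, 0x9f, 0x46, 0xb0, 0x62, 0x0c, 0x73]
t1 = [0x46, 0x2d, 0xb0, 0x25, 0x62, 0x9f, 0x0c, 0x46]
t2 = [0xb0, 0x62, 0x62, 0x9f, 0x0c, 0x0c, 0x73, 0x46]
t3 = [0x9f, 0x46, 0x0c, 0x62, 0xb0, 0x62, 0xb0, 0x73]

RES = [0x9f, 0x46, 0x0c, 0x62, 0xb0, 0x62, 0xb0, 0x73]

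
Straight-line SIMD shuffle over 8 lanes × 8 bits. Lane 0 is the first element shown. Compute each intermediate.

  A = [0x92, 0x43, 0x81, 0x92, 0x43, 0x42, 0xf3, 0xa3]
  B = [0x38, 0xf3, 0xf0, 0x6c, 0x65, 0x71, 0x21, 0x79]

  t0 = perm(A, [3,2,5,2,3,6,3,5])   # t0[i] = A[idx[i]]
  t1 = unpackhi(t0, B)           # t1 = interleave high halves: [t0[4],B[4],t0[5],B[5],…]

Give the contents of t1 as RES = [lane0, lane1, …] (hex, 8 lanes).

→ t0 |92|81|42|81|92|f3|92|42|
→ t1 |92|65|f3|71|92|21|42|79|

RES = [ 0x92  0x65  0xf3  0x71  0x92  0x21  0x42  0x79 ]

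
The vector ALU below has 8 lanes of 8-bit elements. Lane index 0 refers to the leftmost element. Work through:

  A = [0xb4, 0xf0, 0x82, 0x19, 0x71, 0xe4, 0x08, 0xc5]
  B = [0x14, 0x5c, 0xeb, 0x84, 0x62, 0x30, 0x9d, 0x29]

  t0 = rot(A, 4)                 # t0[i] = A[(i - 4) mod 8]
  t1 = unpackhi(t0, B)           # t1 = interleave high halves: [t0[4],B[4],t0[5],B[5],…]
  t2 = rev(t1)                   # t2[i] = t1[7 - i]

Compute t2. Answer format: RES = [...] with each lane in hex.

  t0: 71 e4 08 c5 b4 f0 82 19
  t1: b4 62 f0 30 82 9d 19 29
  t2: 29 19 9d 82 30 f0 62 b4

RES = [ 0x29  0x19  0x9d  0x82  0x30  0xf0  0x62  0xb4 ]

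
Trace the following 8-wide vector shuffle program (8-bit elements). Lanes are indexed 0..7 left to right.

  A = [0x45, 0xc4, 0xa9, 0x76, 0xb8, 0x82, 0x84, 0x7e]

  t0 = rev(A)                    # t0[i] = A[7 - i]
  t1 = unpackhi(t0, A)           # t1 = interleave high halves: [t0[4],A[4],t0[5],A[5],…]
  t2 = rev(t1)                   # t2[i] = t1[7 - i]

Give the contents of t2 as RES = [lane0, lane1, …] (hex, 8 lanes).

t0 = [0x7e, 0x84, 0x82, 0xb8, 0x76, 0xa9, 0xc4, 0x45]
t1 = [0x76, 0xb8, 0xa9, 0x82, 0xc4, 0x84, 0x45, 0x7e]
t2 = [0x7e, 0x45, 0x84, 0xc4, 0x82, 0xa9, 0xb8, 0x76]

RES = [ 0x7e  0x45  0x84  0xc4  0x82  0xa9  0xb8  0x76 ]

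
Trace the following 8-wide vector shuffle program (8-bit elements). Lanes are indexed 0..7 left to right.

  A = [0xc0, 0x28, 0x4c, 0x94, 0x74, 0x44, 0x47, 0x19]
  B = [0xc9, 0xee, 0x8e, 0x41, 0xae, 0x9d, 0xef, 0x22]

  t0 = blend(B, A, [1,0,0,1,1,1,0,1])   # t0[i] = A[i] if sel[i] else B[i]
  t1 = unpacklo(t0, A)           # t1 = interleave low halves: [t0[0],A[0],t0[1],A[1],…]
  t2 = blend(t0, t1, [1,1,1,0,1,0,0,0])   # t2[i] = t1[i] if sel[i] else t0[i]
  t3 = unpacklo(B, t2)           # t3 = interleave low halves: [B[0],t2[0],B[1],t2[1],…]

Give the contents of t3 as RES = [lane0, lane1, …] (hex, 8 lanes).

→ t0 |c0|ee|8e|94|74|44|ef|19|
→ t1 |c0|c0|ee|28|8e|4c|94|94|
→ t2 |c0|c0|ee|94|8e|44|ef|19|
→ t3 |c9|c0|ee|c0|8e|ee|41|94|

RES = [ 0xc9  0xc0  0xee  0xc0  0x8e  0xee  0x41  0x94 ]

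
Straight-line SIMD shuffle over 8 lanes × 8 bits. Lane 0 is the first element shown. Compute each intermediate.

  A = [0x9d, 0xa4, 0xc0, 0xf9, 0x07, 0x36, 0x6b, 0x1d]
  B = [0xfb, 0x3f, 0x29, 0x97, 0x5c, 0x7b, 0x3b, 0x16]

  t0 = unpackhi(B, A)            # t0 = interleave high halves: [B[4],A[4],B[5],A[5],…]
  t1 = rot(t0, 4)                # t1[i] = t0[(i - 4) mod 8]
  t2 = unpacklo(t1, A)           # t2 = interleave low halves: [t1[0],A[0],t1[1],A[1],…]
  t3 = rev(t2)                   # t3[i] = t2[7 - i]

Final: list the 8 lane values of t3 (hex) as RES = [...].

RES = [0xf9, 0x1d, 0xc0, 0x16, 0xa4, 0x6b, 0x9d, 0x3b]

  t0: 5c 07 7b 36 3b 6b 16 1d
  t1: 3b 6b 16 1d 5c 07 7b 36
  t2: 3b 9d 6b a4 16 c0 1d f9
  t3: f9 1d c0 16 a4 6b 9d 3b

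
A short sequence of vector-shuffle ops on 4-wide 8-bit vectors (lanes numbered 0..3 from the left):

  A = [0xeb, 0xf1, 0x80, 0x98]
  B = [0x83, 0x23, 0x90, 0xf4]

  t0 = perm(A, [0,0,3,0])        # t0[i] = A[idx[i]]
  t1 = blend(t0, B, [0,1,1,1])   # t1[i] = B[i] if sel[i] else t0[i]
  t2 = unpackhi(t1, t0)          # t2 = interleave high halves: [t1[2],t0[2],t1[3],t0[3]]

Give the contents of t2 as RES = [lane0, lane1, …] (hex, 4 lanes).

t0 = [0xeb, 0xeb, 0x98, 0xeb]
t1 = [0xeb, 0x23, 0x90, 0xf4]
t2 = [0x90, 0x98, 0xf4, 0xeb]

RES = [ 0x90  0x98  0xf4  0xeb ]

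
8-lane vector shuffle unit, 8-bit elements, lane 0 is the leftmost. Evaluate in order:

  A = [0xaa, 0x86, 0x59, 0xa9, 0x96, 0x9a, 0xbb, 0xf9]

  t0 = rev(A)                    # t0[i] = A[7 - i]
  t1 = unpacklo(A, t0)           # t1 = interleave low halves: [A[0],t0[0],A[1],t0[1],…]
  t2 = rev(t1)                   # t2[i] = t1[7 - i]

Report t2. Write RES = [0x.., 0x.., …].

RES = [ 0x96  0xa9  0x9a  0x59  0xbb  0x86  0xf9  0xaa ]

t0 = [0xf9, 0xbb, 0x9a, 0x96, 0xa9, 0x59, 0x86, 0xaa]
t1 = [0xaa, 0xf9, 0x86, 0xbb, 0x59, 0x9a, 0xa9, 0x96]
t2 = [0x96, 0xa9, 0x9a, 0x59, 0xbb, 0x86, 0xf9, 0xaa]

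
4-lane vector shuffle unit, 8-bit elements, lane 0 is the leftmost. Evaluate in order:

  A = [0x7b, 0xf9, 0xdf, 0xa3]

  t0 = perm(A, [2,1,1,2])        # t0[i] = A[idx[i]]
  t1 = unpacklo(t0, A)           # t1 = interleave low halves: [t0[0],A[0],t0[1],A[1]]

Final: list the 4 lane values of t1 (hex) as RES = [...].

RES = [ 0xdf  0x7b  0xf9  0xf9 ]

→ t0 |df|f9|f9|df|
→ t1 |df|7b|f9|f9|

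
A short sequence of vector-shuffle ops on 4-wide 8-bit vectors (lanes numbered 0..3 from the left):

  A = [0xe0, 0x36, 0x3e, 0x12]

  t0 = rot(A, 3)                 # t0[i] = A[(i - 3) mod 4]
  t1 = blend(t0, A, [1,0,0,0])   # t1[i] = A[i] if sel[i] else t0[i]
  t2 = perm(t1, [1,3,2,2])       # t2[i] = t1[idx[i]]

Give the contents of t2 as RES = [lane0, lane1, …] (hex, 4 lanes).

  t0: 36 3e 12 e0
  t1: e0 3e 12 e0
  t2: 3e e0 12 12

RES = [0x3e, 0xe0, 0x12, 0x12]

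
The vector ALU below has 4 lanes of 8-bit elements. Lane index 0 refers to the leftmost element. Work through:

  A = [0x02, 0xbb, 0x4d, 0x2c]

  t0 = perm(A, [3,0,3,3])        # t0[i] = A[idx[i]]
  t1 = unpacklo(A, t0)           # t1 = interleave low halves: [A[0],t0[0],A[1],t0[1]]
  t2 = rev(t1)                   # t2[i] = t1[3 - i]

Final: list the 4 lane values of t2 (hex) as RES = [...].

RES = [ 0x02  0xbb  0x2c  0x02 ]

  t0: 2c 02 2c 2c
  t1: 02 2c bb 02
  t2: 02 bb 2c 02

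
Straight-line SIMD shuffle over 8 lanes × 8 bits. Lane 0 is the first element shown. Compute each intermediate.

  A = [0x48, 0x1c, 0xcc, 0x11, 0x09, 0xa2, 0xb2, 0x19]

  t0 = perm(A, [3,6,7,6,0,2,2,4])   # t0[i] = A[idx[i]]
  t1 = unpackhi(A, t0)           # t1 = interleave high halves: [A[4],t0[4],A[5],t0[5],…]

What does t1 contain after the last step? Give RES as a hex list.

RES = [ 0x09  0x48  0xa2  0xcc  0xb2  0xcc  0x19  0x09 ]

→ t0 |11|b2|19|b2|48|cc|cc|09|
→ t1 |09|48|a2|cc|b2|cc|19|09|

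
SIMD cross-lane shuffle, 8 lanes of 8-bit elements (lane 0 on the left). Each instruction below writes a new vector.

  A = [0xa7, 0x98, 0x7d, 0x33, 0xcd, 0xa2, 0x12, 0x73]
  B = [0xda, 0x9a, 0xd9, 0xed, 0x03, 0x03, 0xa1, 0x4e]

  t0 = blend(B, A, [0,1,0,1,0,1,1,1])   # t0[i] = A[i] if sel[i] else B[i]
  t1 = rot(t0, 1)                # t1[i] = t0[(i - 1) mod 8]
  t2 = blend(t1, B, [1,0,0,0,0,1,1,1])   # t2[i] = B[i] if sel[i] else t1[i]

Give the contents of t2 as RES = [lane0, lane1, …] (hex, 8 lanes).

→ t0 |da|98|d9|33|03|a2|12|73|
→ t1 |73|da|98|d9|33|03|a2|12|
→ t2 |da|da|98|d9|33|03|a1|4e|

RES = [ 0xda  0xda  0x98  0xd9  0x33  0x03  0xa1  0x4e ]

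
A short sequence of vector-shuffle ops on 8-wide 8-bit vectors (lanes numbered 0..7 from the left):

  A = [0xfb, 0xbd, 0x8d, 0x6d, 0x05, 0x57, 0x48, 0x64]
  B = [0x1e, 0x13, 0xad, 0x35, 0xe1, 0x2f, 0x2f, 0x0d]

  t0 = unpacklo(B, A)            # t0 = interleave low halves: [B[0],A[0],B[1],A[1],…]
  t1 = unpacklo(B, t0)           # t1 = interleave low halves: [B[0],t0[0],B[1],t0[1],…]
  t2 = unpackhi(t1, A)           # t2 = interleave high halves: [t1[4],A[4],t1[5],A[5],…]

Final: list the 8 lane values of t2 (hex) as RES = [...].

  t0: 1e fb 13 bd ad 8d 35 6d
  t1: 1e 1e 13 fb ad 13 35 bd
  t2: ad 05 13 57 35 48 bd 64

RES = [0xad, 0x05, 0x13, 0x57, 0x35, 0x48, 0xbd, 0x64]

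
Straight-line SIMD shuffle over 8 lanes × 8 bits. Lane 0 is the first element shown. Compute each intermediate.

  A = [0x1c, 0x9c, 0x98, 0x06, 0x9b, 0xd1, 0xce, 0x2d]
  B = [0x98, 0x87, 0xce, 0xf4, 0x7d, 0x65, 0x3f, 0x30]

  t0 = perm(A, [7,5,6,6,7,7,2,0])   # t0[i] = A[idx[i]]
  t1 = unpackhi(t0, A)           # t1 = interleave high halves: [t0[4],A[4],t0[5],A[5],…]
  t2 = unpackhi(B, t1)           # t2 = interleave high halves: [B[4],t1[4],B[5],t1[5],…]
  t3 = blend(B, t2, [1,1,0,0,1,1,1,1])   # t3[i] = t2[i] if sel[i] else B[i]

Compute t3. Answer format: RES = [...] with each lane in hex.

RES = [ 0x7d  0x98  0xce  0xf4  0x3f  0x1c  0x30  0x2d ]

→ t0 |2d|d1|ce|ce|2d|2d|98|1c|
→ t1 |2d|9b|2d|d1|98|ce|1c|2d|
→ t2 |7d|98|65|ce|3f|1c|30|2d|
→ t3 |7d|98|ce|f4|3f|1c|30|2d|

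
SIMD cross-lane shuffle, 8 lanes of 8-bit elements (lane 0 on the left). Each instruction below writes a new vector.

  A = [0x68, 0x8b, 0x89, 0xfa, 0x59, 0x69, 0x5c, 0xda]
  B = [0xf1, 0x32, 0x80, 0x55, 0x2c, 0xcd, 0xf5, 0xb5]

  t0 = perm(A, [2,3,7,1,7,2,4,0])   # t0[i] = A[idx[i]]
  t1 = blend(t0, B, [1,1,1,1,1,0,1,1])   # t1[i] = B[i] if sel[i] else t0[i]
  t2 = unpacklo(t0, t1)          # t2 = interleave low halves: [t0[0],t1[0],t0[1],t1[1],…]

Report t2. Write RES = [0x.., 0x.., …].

  t0: 89 fa da 8b da 89 59 68
  t1: f1 32 80 55 2c 89 f5 b5
  t2: 89 f1 fa 32 da 80 8b 55

RES = [ 0x89  0xf1  0xfa  0x32  0xda  0x80  0x8b  0x55 ]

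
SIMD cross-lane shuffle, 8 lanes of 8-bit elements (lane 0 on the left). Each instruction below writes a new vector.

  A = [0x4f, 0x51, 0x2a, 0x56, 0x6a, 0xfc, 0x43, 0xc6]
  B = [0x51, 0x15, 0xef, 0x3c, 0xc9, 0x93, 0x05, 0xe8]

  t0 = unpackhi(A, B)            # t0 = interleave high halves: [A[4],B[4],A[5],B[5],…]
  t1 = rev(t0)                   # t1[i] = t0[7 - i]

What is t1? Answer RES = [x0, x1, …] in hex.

RES = [ 0xe8  0xc6  0x05  0x43  0x93  0xfc  0xc9  0x6a ]

→ t0 |6a|c9|fc|93|43|05|c6|e8|
→ t1 |e8|c6|05|43|93|fc|c9|6a|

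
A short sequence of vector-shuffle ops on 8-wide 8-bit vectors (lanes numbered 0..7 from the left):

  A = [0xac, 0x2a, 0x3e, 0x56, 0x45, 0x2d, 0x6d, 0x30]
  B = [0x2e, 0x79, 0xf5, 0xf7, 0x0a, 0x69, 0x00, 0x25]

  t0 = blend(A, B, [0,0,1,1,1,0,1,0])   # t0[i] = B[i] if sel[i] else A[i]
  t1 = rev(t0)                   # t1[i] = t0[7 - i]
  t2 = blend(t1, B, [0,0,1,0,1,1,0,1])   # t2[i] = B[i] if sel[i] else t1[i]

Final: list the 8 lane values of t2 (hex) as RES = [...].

t0 = [0xac, 0x2a, 0xf5, 0xf7, 0x0a, 0x2d, 0x00, 0x30]
t1 = [0x30, 0x00, 0x2d, 0x0a, 0xf7, 0xf5, 0x2a, 0xac]
t2 = [0x30, 0x00, 0xf5, 0x0a, 0x0a, 0x69, 0x2a, 0x25]

RES = [0x30, 0x00, 0xf5, 0x0a, 0x0a, 0x69, 0x2a, 0x25]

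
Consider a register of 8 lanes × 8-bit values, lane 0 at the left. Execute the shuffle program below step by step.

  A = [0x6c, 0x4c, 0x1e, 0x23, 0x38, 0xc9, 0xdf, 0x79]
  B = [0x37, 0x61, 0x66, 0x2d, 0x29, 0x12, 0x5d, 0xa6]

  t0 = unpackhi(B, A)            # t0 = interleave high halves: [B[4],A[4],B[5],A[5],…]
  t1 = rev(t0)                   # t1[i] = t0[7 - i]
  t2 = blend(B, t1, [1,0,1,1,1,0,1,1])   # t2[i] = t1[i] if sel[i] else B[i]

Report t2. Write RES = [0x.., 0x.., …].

RES = [ 0x79  0x61  0xdf  0x5d  0xc9  0x12  0x38  0x29 ]

→ t0 |29|38|12|c9|5d|df|a6|79|
→ t1 |79|a6|df|5d|c9|12|38|29|
→ t2 |79|61|df|5d|c9|12|38|29|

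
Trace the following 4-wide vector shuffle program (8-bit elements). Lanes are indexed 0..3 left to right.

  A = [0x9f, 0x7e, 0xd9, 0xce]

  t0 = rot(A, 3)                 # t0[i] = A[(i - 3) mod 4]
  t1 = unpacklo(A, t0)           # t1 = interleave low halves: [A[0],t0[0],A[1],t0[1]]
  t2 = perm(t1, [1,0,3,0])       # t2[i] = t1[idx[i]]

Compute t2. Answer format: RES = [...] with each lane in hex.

RES = [0x7e, 0x9f, 0xd9, 0x9f]

  t0: 7e d9 ce 9f
  t1: 9f 7e 7e d9
  t2: 7e 9f d9 9f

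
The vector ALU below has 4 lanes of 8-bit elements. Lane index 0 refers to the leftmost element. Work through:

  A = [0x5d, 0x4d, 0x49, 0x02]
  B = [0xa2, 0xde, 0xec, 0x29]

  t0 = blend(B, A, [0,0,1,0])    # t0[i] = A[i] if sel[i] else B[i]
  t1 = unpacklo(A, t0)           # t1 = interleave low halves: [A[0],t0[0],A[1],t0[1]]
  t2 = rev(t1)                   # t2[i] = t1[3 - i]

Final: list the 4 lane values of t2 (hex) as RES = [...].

RES = [0xde, 0x4d, 0xa2, 0x5d]

t0 = [0xa2, 0xde, 0x49, 0x29]
t1 = [0x5d, 0xa2, 0x4d, 0xde]
t2 = [0xde, 0x4d, 0xa2, 0x5d]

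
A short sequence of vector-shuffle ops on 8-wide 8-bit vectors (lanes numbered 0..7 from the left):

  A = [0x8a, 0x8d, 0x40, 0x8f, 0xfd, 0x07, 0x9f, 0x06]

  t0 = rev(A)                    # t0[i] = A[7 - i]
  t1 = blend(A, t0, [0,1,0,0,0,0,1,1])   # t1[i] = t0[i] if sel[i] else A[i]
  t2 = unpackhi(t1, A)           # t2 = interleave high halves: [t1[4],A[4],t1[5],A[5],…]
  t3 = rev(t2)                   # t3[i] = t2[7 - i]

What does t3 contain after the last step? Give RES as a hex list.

RES = [0x06, 0x8a, 0x9f, 0x8d, 0x07, 0x07, 0xfd, 0xfd]

→ t0 |06|9f|07|fd|8f|40|8d|8a|
→ t1 |8a|9f|40|8f|fd|07|8d|8a|
→ t2 |fd|fd|07|07|8d|9f|8a|06|
→ t3 |06|8a|9f|8d|07|07|fd|fd|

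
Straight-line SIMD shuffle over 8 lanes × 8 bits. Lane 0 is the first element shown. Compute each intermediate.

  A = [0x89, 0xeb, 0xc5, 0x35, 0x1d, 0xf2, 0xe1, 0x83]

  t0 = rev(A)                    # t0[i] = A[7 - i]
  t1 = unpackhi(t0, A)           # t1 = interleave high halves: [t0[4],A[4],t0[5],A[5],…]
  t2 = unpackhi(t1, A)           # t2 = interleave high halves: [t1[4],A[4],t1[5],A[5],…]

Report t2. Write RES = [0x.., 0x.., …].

RES = [ 0xeb  0x1d  0xe1  0xf2  0x89  0xe1  0x83  0x83 ]

t0 = [0x83, 0xe1, 0xf2, 0x1d, 0x35, 0xc5, 0xeb, 0x89]
t1 = [0x35, 0x1d, 0xc5, 0xf2, 0xeb, 0xe1, 0x89, 0x83]
t2 = [0xeb, 0x1d, 0xe1, 0xf2, 0x89, 0xe1, 0x83, 0x83]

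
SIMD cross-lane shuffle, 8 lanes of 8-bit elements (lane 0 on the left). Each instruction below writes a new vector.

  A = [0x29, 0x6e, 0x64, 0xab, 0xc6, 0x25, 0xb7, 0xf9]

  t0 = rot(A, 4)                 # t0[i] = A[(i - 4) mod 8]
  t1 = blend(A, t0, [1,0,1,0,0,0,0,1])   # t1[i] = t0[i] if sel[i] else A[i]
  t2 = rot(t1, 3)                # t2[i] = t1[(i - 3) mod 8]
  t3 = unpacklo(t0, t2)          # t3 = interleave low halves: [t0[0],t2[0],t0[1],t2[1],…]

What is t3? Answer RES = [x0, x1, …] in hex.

t0 = [0xc6, 0x25, 0xb7, 0xf9, 0x29, 0x6e, 0x64, 0xab]
t1 = [0xc6, 0x6e, 0xb7, 0xab, 0xc6, 0x25, 0xb7, 0xab]
t2 = [0x25, 0xb7, 0xab, 0xc6, 0x6e, 0xb7, 0xab, 0xc6]
t3 = [0xc6, 0x25, 0x25, 0xb7, 0xb7, 0xab, 0xf9, 0xc6]

RES = [ 0xc6  0x25  0x25  0xb7  0xb7  0xab  0xf9  0xc6 ]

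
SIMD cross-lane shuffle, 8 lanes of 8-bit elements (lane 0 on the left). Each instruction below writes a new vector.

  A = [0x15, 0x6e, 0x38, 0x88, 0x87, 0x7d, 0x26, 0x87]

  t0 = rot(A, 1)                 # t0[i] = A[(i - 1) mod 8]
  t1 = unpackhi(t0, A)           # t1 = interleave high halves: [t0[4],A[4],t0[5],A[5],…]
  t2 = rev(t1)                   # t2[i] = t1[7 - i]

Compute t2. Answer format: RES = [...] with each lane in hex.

RES = [0x87, 0x26, 0x26, 0x7d, 0x7d, 0x87, 0x87, 0x88]

→ t0 |87|15|6e|38|88|87|7d|26|
→ t1 |88|87|87|7d|7d|26|26|87|
→ t2 |87|26|26|7d|7d|87|87|88|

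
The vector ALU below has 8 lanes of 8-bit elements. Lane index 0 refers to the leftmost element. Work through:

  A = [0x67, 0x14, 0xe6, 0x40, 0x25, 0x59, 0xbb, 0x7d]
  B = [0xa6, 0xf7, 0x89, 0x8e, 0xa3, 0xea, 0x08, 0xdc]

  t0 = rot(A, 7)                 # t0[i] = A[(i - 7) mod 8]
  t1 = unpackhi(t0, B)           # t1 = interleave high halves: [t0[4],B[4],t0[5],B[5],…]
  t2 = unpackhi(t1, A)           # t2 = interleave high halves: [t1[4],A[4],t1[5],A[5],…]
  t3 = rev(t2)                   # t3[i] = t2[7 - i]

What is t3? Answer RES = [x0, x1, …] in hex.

  t0: 14 e6 40 25 59 bb 7d 67
  t1: 59 a3 bb ea 7d 08 67 dc
  t2: 7d 25 08 59 67 bb dc 7d
  t3: 7d dc bb 67 59 08 25 7d

RES = [ 0x7d  0xdc  0xbb  0x67  0x59  0x08  0x25  0x7d ]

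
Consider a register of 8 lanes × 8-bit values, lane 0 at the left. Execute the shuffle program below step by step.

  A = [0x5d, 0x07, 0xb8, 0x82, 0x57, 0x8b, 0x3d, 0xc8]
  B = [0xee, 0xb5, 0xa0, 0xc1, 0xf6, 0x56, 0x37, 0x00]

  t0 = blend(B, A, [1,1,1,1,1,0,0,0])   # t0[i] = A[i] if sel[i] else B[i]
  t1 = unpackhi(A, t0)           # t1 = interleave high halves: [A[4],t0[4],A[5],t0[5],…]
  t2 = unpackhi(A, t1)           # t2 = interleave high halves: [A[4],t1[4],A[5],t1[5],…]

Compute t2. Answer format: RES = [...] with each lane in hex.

RES = [0x57, 0x3d, 0x8b, 0x37, 0x3d, 0xc8, 0xc8, 0x00]

  t0: 5d 07 b8 82 57 56 37 00
  t1: 57 57 8b 56 3d 37 c8 00
  t2: 57 3d 8b 37 3d c8 c8 00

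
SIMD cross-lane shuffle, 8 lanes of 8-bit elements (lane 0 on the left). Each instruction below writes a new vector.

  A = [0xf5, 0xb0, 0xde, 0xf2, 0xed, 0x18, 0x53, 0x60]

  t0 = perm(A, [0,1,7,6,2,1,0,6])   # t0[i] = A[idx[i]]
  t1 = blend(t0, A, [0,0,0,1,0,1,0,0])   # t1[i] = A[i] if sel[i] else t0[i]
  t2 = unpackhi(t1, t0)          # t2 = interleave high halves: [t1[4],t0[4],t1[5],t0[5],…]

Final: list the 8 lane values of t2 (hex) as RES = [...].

RES = [ 0xde  0xde  0x18  0xb0  0xf5  0xf5  0x53  0x53 ]

→ t0 |f5|b0|60|53|de|b0|f5|53|
→ t1 |f5|b0|60|f2|de|18|f5|53|
→ t2 |de|de|18|b0|f5|f5|53|53|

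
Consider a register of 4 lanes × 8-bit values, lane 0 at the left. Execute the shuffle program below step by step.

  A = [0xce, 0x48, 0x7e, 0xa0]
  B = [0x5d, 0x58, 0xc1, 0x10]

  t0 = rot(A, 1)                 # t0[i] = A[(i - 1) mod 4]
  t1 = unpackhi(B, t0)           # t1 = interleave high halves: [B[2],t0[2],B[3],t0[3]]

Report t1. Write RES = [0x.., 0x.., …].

RES = [0xc1, 0x48, 0x10, 0x7e]

  t0: a0 ce 48 7e
  t1: c1 48 10 7e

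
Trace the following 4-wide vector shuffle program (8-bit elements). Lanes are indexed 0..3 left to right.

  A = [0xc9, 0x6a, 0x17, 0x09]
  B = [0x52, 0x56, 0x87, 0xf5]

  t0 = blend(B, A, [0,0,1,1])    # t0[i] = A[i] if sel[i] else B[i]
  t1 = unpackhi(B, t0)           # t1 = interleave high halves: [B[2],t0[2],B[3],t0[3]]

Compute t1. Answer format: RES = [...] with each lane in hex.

RES = [0x87, 0x17, 0xf5, 0x09]

  t0: 52 56 17 09
  t1: 87 17 f5 09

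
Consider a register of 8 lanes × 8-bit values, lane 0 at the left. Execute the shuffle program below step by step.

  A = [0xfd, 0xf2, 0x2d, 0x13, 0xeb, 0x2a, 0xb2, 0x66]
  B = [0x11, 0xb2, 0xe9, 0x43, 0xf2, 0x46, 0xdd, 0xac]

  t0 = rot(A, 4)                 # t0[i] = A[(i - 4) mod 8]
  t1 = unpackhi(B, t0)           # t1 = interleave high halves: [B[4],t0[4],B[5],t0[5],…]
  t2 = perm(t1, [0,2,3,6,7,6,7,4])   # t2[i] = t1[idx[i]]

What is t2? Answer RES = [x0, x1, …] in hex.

RES = [ 0xf2  0x46  0xf2  0xac  0x13  0xac  0x13  0xdd ]

t0 = [0xeb, 0x2a, 0xb2, 0x66, 0xfd, 0xf2, 0x2d, 0x13]
t1 = [0xf2, 0xfd, 0x46, 0xf2, 0xdd, 0x2d, 0xac, 0x13]
t2 = [0xf2, 0x46, 0xf2, 0xac, 0x13, 0xac, 0x13, 0xdd]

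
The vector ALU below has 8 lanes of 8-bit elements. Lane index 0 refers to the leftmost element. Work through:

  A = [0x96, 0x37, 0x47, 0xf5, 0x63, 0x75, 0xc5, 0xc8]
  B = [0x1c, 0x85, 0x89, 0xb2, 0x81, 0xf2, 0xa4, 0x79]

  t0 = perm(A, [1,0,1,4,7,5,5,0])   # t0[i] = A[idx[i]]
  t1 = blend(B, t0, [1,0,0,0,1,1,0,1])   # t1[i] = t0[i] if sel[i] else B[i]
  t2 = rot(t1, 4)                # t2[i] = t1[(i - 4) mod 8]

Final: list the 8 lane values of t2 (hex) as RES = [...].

  t0: 37 96 37 63 c8 75 75 96
  t1: 37 85 89 b2 c8 75 a4 96
  t2: c8 75 a4 96 37 85 89 b2

RES = [0xc8, 0x75, 0xa4, 0x96, 0x37, 0x85, 0x89, 0xb2]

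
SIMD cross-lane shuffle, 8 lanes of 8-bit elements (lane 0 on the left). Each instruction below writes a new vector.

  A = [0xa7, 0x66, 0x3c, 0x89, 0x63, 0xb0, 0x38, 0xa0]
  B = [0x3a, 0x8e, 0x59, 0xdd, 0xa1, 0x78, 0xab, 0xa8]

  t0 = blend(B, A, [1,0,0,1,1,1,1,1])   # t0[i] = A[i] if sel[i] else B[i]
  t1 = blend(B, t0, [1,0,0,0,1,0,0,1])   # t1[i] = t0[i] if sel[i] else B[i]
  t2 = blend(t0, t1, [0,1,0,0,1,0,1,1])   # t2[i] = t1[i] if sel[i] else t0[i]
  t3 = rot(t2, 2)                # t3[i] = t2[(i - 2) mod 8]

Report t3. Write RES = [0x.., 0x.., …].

RES = [0xab, 0xa0, 0xa7, 0x8e, 0x59, 0x89, 0x63, 0xb0]

  t0: a7 8e 59 89 63 b0 38 a0
  t1: a7 8e 59 dd 63 78 ab a0
  t2: a7 8e 59 89 63 b0 ab a0
  t3: ab a0 a7 8e 59 89 63 b0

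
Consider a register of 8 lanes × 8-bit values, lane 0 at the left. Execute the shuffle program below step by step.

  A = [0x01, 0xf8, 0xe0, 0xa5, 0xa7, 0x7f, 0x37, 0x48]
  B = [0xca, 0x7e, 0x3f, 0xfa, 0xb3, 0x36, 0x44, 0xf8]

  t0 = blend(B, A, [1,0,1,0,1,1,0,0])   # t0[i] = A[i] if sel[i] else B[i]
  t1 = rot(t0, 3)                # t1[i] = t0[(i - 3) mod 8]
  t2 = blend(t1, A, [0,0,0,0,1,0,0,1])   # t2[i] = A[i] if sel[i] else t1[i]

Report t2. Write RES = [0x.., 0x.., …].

RES = [0x7f, 0x44, 0xf8, 0x01, 0xa7, 0xe0, 0xfa, 0x48]

t0 = [0x01, 0x7e, 0xe0, 0xfa, 0xa7, 0x7f, 0x44, 0xf8]
t1 = [0x7f, 0x44, 0xf8, 0x01, 0x7e, 0xe0, 0xfa, 0xa7]
t2 = [0x7f, 0x44, 0xf8, 0x01, 0xa7, 0xe0, 0xfa, 0x48]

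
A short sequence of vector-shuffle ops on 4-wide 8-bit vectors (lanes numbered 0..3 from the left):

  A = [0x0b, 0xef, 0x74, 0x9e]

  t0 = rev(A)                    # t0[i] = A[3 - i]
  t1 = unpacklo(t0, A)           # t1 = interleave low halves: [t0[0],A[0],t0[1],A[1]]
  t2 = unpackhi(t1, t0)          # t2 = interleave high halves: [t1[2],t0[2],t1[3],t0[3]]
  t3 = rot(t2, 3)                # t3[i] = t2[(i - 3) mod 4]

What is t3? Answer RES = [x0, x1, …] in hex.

RES = [ 0xef  0xef  0x0b  0x74 ]

→ t0 |9e|74|ef|0b|
→ t1 |9e|0b|74|ef|
→ t2 |74|ef|ef|0b|
→ t3 |ef|ef|0b|74|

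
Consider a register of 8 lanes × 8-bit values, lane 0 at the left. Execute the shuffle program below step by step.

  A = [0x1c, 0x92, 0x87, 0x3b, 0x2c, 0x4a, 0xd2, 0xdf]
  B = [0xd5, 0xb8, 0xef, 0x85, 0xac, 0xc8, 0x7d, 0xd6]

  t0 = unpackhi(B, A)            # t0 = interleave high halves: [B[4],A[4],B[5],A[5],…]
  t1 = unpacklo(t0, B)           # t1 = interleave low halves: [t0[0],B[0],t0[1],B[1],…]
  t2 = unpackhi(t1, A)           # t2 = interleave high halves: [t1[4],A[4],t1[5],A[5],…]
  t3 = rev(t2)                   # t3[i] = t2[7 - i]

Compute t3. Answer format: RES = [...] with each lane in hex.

→ t0 |ac|2c|c8|4a|7d|d2|d6|df|
→ t1 |ac|d5|2c|b8|c8|ef|4a|85|
→ t2 |c8|2c|ef|4a|4a|d2|85|df|
→ t3 |df|85|d2|4a|4a|ef|2c|c8|

RES = [0xdf, 0x85, 0xd2, 0x4a, 0x4a, 0xef, 0x2c, 0xc8]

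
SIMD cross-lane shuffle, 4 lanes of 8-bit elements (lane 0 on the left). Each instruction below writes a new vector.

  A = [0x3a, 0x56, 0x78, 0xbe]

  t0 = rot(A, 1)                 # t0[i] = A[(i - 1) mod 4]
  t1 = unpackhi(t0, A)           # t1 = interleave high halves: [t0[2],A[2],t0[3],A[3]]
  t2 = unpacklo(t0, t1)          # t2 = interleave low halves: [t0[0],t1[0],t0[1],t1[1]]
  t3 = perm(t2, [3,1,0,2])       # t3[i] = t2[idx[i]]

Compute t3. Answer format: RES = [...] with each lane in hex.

RES = [ 0x78  0x56  0xbe  0x3a ]

t0 = [0xbe, 0x3a, 0x56, 0x78]
t1 = [0x56, 0x78, 0x78, 0xbe]
t2 = [0xbe, 0x56, 0x3a, 0x78]
t3 = [0x78, 0x56, 0xbe, 0x3a]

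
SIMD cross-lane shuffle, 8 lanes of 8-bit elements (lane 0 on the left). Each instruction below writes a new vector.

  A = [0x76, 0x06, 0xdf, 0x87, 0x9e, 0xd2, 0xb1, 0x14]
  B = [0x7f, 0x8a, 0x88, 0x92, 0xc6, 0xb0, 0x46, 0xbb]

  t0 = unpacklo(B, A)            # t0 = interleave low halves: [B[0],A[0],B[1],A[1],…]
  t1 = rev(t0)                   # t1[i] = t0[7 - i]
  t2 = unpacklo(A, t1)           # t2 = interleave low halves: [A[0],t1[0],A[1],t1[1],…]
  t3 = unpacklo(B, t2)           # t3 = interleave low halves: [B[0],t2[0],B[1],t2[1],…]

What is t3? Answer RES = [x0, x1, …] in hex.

t0 = [0x7f, 0x76, 0x8a, 0x06, 0x88, 0xdf, 0x92, 0x87]
t1 = [0x87, 0x92, 0xdf, 0x88, 0x06, 0x8a, 0x76, 0x7f]
t2 = [0x76, 0x87, 0x06, 0x92, 0xdf, 0xdf, 0x87, 0x88]
t3 = [0x7f, 0x76, 0x8a, 0x87, 0x88, 0x06, 0x92, 0x92]

RES = [0x7f, 0x76, 0x8a, 0x87, 0x88, 0x06, 0x92, 0x92]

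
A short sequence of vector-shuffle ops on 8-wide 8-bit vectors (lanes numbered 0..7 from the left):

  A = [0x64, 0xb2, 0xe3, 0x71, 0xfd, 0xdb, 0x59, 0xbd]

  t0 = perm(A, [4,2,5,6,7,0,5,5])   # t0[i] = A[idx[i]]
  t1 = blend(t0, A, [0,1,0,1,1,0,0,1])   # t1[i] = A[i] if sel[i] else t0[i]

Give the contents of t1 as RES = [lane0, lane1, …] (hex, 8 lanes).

RES = [ 0xfd  0xb2  0xdb  0x71  0xfd  0x64  0xdb  0xbd ]

→ t0 |fd|e3|db|59|bd|64|db|db|
→ t1 |fd|b2|db|71|fd|64|db|bd|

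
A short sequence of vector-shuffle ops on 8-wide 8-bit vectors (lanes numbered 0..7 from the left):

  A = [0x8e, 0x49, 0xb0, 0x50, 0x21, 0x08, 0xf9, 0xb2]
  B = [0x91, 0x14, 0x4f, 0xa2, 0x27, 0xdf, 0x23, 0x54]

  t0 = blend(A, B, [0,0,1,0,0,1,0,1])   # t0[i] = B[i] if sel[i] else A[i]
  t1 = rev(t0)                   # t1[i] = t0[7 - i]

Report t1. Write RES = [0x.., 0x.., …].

RES = [ 0x54  0xf9  0xdf  0x21  0x50  0x4f  0x49  0x8e ]

  t0: 8e 49 4f 50 21 df f9 54
  t1: 54 f9 df 21 50 4f 49 8e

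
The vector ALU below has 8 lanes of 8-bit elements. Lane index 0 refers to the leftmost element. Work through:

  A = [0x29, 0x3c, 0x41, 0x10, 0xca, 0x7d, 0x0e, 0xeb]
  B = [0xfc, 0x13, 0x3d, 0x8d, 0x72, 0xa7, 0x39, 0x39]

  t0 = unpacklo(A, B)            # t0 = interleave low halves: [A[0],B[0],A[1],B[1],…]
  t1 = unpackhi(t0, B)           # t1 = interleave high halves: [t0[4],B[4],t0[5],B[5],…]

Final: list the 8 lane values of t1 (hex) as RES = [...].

RES = [ 0x41  0x72  0x3d  0xa7  0x10  0x39  0x8d  0x39 ]

  t0: 29 fc 3c 13 41 3d 10 8d
  t1: 41 72 3d a7 10 39 8d 39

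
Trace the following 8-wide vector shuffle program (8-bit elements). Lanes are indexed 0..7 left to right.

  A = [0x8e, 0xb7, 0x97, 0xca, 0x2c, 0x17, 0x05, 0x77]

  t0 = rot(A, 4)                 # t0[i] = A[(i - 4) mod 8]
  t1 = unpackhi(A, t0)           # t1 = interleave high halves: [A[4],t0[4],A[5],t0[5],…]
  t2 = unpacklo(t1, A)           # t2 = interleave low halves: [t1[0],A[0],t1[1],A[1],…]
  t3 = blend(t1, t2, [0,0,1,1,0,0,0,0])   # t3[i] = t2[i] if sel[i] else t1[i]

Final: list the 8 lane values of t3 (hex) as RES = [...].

RES = [ 0x2c  0x8e  0x8e  0xb7  0x05  0x97  0x77  0xca ]

t0 = [0x2c, 0x17, 0x05, 0x77, 0x8e, 0xb7, 0x97, 0xca]
t1 = [0x2c, 0x8e, 0x17, 0xb7, 0x05, 0x97, 0x77, 0xca]
t2 = [0x2c, 0x8e, 0x8e, 0xb7, 0x17, 0x97, 0xb7, 0xca]
t3 = [0x2c, 0x8e, 0x8e, 0xb7, 0x05, 0x97, 0x77, 0xca]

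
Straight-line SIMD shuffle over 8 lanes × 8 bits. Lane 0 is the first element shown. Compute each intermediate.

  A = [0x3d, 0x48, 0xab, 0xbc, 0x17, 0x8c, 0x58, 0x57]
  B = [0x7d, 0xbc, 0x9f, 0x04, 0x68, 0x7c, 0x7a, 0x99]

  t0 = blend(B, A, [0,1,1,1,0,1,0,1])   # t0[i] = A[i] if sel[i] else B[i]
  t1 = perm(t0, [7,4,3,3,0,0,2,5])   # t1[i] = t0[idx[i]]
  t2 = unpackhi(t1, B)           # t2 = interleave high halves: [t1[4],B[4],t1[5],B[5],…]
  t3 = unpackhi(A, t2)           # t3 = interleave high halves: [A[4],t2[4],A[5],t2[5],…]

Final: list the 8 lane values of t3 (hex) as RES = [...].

RES = [ 0x17  0xab  0x8c  0x7a  0x58  0x8c  0x57  0x99 ]

t0 = [0x7d, 0x48, 0xab, 0xbc, 0x68, 0x8c, 0x7a, 0x57]
t1 = [0x57, 0x68, 0xbc, 0xbc, 0x7d, 0x7d, 0xab, 0x8c]
t2 = [0x7d, 0x68, 0x7d, 0x7c, 0xab, 0x7a, 0x8c, 0x99]
t3 = [0x17, 0xab, 0x8c, 0x7a, 0x58, 0x8c, 0x57, 0x99]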